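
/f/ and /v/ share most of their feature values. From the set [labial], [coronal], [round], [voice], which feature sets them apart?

[voice]

/f/ is the voiceless labiodental fricative and /v/ is the voiced labiodental fricative. Both are [+labial], [−coronal], [−round]. /f/ is [−voice] while /v/ is [+voice], so the distinguishing feature is [voice].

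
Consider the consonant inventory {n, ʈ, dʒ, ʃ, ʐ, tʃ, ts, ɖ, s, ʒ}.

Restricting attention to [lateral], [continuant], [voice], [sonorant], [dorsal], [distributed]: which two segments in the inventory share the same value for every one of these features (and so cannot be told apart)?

On the given features, /ts/ and /ʈ/ have an identical profile: [−lateral], [−continuant], [−voice], [−sonorant], [−dorsal], [−distributed]. No other two segments in the inventory coincide on all 6 features. (They do differ in [strident], [delayed release] and [anterior], which are not among the given features.)

ts, ʈ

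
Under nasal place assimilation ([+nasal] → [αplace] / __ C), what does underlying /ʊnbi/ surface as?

In /ʊnbi/, the nasal /n/ precedes /b/, which is [+labial]. The nasal assimilates in place, becoming the [+labial] nasal /m/. The surface form is [ʊmbi].

[ʊmbi]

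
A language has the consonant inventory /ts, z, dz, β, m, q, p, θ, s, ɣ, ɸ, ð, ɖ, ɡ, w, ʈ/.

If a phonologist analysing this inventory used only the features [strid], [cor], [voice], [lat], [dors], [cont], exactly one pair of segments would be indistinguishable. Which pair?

w, ɣ

On the given features, /w/ and /ɣ/ have an identical profile: [−strident], [−coronal], [+voice], [−lateral], [+dorsal], [+continuant]. No other two segments in the inventory coincide on all 6 features. (They do differ in [sonorant], [labial] and [round], which are not among the given features.)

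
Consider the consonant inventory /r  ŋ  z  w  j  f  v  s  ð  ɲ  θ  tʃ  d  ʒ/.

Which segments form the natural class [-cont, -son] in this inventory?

tʃ, d

Among the inventory, the [-continuant] segments are /ŋ, ɲ, tʃ, d/.
Among these, [-sonorant] leaves /tʃ, d/.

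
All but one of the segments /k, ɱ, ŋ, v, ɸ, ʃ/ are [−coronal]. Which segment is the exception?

Every segment except /ʃ/ is [−coronal]. /ʃ/ (voiceless postalveolar fricative) is [+coronal], so it is the exception.

ʃ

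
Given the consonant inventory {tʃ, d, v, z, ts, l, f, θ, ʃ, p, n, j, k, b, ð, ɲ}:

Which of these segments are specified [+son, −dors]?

l, n

Eliminate segments failing any feature: /tʃ, d, v, z, ts, f, θ, ʃ, p, k, b, ð/ are [−sonorant]; /j, ɲ/ are [+dorsal]. The remaining /l, n/ satisfy [+sonorant], [−dorsal].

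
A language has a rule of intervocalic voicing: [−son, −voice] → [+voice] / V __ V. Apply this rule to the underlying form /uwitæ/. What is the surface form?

[uwidæ]

/t/ satisfies [−son, −voice] and sits in V __ V. The [+voice] counterpart of the voiceless alveolar stop is /d/. Other segments in /uwitæ/ either fail the structural description or are not in the environment, so the surface form is [uwidæ].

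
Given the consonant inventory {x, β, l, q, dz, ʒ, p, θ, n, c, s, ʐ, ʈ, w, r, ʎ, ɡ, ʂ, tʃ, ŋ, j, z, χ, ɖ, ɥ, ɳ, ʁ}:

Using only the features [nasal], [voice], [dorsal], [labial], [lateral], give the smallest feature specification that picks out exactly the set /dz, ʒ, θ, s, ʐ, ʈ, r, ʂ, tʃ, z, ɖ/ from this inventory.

The class [−nasal], [−lateral], [−labial], [−dorsal] has exactly /dz, ʒ, θ, s, ʐ, ʈ, r, ʂ, tʃ, z, ɖ/ as its extension in this inventory. No smaller conjunction from the listed features achieves this: [−lateral, −labial, −dorsal] alone would also admit /n, ɳ/; [−nasal, −labial, −dorsal] alone would also admit /l/; [−nasal, −lateral, −dorsal] alone would also admit /β, p/; [−nasal, −lateral, −labial] alone would also admit /x, q, c, ɡ, …/; and checking the remaining three-feature bundles turns up none with this extension.

[−nasal, −lateral, −labial, −dorsal]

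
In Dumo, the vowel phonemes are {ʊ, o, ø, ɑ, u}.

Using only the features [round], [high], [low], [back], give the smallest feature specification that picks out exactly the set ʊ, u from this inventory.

The target set is precisely the extension of [+high] in this inventory.

[+high]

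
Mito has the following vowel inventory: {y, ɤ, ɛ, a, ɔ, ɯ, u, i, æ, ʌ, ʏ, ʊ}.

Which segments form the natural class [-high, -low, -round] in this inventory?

Eliminate segments failing any feature: /y, ɯ, u, i, ʏ, ʊ/ are [+high]; /a, æ/ are [+low]; /ɔ/ is [+round]. The remaining /ɤ, ɛ, ʌ/ satisfy [-high], [-low], [-round].

ɤ, ɛ, ʌ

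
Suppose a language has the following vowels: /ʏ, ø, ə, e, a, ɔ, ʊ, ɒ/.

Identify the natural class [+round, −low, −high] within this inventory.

ø, ɔ

Checking each segment against [+round], [−low], [−high]: /ø/ (mid front rounded tense vowel), /ɔ/ (mid back rounded lax vowel) satisfy every feature; every other segment in the inventory fails at least one.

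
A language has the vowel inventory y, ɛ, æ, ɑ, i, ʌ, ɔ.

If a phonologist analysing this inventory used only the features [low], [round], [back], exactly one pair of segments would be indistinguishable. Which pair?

i, ɛ

Both /i/ and /ɛ/ are [-low], [-round], [-back]. Since the list omits [high] and [tense] — which do distinguish the high front unrounded tense vowel from the mid front unrounded lax vowel — this pair collapses; all other pairs remain distinct.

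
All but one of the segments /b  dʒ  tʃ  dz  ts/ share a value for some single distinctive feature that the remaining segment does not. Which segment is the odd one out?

b

/ts, dz, dʒ, tʃ/ are all [+delayed release], but /b/ (voiced bilabial stop) is [-delayed release]. No other single segment can be removed to leave a set sharing one feature value that the removed segment lacks, so /b/ is the odd one out.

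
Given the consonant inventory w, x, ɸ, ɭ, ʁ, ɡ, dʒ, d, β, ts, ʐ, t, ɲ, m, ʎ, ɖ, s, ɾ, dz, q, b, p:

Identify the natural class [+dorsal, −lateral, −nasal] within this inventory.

Checking each segment against [+dorsal], [−lateral], [−nasal]: /w/ (labial-velar glide), /x/ (voiceless velar fricative), /ʁ/ (voiced uvular fricative), /ɡ/ (voiced velar stop), /q/ (voiceless uvular stop) satisfy every feature; every other segment in the inventory fails at least one.

w, x, ʁ, ɡ, q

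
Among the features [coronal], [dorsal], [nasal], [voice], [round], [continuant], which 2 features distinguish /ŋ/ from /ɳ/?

The two segments share [+nasal], [+voice], [-round], [-continuant]. The only features from the list on which they differ: /ŋ/ is [-coronal] while /ɳ/ is [+coronal]; /ŋ/ is [+dorsal] while /ɳ/ is [-dorsal].

[coronal], [dorsal]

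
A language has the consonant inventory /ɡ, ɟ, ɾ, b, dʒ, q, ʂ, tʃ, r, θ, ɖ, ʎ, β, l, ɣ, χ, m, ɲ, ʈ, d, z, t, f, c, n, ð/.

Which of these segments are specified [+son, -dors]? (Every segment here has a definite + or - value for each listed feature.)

Checking each segment against [+sonorant], [-dorsal]: /ɾ/ (alveolar tap), /r/ (alveolar trill), /l/ (alveolar lateral approximant), /m/ (bilabial nasal), /n/ (alveolar nasal) satisfy every feature; every other segment in the inventory fails at least one.

ɾ, r, l, m, n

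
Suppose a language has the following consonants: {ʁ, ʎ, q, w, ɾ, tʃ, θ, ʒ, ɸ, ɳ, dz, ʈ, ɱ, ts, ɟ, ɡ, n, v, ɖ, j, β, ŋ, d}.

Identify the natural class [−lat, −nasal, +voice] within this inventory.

First, the [−lateral] segments are /ʁ, q, w, ɾ, tʃ, θ, ʒ, ɸ, ɳ, dz, ʈ, ɱ, ts, ɟ, ɡ, n, v, ɖ, j, β, ŋ, d/.
Of those, [−nasal] gives /ʁ, q, w, ɾ, tʃ, θ, ʒ, ɸ, dz, ʈ, ts, ɟ, ɡ, v, ɖ, j, β, d/.
Intersecting with [+voice] leaves /ʁ, w, ɾ, ʒ, dz, ɟ, ɡ, v, ɖ, j, β, d/.

ʁ, w, ɾ, ʒ, dz, ɟ, ɡ, v, ɖ, j, β, d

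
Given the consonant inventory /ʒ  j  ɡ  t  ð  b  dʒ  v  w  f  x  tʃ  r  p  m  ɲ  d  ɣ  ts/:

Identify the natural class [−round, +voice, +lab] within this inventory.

Checking each segment against [−round], [+voice], [+labial]: /b/ (voiced bilabial stop), /v/ (voiced labiodental fricative), /m/ (bilabial nasal) satisfy every feature; every other segment in the inventory fails at least one.

b, v, m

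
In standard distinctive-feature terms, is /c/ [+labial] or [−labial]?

[−labial]

/c/ is the voiceless palatal stop, hence [−labial].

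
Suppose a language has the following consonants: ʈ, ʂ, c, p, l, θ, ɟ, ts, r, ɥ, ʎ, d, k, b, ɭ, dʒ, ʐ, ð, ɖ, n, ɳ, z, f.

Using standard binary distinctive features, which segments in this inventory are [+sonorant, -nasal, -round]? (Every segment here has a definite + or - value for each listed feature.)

Eliminate segments failing any feature: /ʈ, ʂ, c, p, θ, ɟ, ts, d, k, b, dʒ, ʐ, ð, ɖ, z, f/ are [-sonorant]; /ɥ/ is [+round]; /n, ɳ/ are [+nasal]. The remaining /l, r, ʎ, ɭ/ satisfy [+sonorant], [-nasal], [-round].

l, r, ʎ, ɭ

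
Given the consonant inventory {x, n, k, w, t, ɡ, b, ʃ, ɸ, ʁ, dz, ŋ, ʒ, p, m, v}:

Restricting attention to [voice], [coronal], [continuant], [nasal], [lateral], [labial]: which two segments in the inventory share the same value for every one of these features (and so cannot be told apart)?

/w/ (labial-velar glide) and /v/ (voiced labiodental fricative) are both [+voice], [−coronal], [+continuant], [−nasal], [−lateral], [+labial], so none of the listed features separates them. (They do differ in [sonorant], [round] and [dorsal], which are not among the given features.) Every other pair in the inventory differs on at least one listed feature.

w, v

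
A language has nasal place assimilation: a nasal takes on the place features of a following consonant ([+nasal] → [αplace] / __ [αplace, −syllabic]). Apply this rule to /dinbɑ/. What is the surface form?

[dimbɑ]

/n/ sits before the [+labial] consonant /b/, so it takes on [+labial] and surfaces as /m/. The rest of the form is unaffected: [dimbɑ].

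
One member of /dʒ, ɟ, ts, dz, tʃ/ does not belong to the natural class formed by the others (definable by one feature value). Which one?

[delayed release] (equivalently [strident], [dorsal]) groups all but one: /dz, ts, dʒ, tʃ/ share [+delayed release] while /ɟ/ (voiced palatal stop) alone is [-delayed release]. Removing any other segment would not leave a single-feature class that excludes it.

ɟ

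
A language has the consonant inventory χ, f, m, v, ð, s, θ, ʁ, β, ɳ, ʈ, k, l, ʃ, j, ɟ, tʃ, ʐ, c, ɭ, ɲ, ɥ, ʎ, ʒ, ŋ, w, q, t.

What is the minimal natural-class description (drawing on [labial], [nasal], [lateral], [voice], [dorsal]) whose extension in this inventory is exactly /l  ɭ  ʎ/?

[+lateral]

/l, ɭ, ʎ/ are exactly the [+lateral] segments in the inventory, so a single feature suffices.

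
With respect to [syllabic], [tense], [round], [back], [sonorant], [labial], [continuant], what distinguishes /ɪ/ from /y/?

/ɪ/ (high front unrounded lax vowel) and /y/ (high front rounded tense vowel) agree on [+syllabic], [−back], [+sonorant], [+continuant]. They differ on [labial] (/ɪ/ [−], /y/ [+]), [round] (/ɪ/ [−], /y/ [+]), [tense] (/ɪ/ [−], /y/ [+]).

[labial], [round], [tense]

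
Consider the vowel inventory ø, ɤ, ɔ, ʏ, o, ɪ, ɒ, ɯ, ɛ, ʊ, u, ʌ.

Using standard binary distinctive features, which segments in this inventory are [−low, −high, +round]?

ø, ɔ, o

Checking each segment against [−low], [−high], [+round]: /ø/ (mid front rounded tense vowel), /ɔ/ (mid back rounded lax vowel), /o/ (mid back rounded tense vowel) satisfy every feature; every other segment in the inventory fails at least one.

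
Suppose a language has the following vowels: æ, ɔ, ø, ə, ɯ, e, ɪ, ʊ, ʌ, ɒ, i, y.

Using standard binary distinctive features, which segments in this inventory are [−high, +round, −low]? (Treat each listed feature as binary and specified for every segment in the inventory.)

The [−high] segments are /æ, ɔ, ø, ə, e, ʌ, ɒ/.
Of those, [+round] gives /ɔ, ø, ɒ/.
Intersecting with [−low] leaves /ɔ, ø/.

ɔ, ø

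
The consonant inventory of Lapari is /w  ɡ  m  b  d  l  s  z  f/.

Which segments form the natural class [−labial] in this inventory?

ɡ, d, l, s, z

The [−labial] segments here are /ɡ, d, l, s, z/; the remaining /w, m, b, f/ are [+labial].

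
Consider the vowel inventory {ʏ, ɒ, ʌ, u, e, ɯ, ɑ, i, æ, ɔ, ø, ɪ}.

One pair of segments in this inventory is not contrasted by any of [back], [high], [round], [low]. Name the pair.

/ɪ/ (high front unrounded lax vowel) and /i/ (high front unrounded tense vowel) are both [−back], [+high], [−round], [−low], so none of the listed features separates them. (They do differ in [tense], which is not among the given features.) Every other pair in the inventory differs on at least one listed feature.

ɪ, i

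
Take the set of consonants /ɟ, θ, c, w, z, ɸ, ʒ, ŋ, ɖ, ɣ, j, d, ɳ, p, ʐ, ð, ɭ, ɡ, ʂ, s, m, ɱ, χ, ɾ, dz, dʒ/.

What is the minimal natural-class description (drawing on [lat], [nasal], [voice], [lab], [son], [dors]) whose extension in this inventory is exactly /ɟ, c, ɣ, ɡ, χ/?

[−son, +dors]

/ɟ, c, ɣ, ɡ, χ/ are all [−sonorant], [+dorsal], and no other segment in the inventory matches both values. Dropping any one of them over-generates: [+dorsal] alone would also admit /w, ŋ, j/; [−sonorant] alone would also admit /θ, z, ɸ, ʒ, …/. No other single listed feature picks out exactly this set either, so fewer than two features will not do.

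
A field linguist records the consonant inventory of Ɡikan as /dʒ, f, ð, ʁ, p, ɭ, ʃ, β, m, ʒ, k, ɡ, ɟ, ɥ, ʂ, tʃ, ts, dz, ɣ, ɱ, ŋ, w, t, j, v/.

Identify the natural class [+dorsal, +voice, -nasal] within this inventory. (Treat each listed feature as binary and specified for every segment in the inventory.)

ʁ, ɡ, ɟ, ɥ, ɣ, w, j

Checking each segment against [+dorsal], [+voice], [-nasal]: /ʁ/ (voiced uvular fricative), /ɡ/ (voiced velar stop), /ɟ/ (voiced palatal stop), /ɥ/ (labial-palatal glide), /ɣ/ (voiced velar fricative), /w/ (labial-velar glide), among others, satisfy every feature; every other segment in the inventory fails at least one.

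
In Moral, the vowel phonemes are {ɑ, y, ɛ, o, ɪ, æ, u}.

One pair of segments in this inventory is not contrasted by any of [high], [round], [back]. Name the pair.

Both /ɛ/ and /æ/ are [-high], [-round], [-back]. Since the list omits [low] — which does distinguish the mid front unrounded lax vowel from the low front unrounded vowel — this pair collapses; all other pairs remain distinct.

ɛ, æ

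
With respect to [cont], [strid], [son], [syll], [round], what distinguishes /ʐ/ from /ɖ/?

/ʐ/ is the voiced retroflex fricative and /ɖ/ is the voiced retroflex stop. Both are [−sonorant], [−syllabic], [−round]. /ʐ/ is [+continuant] while /ɖ/ is [−continuant]; /ʐ/ is [+strident] while /ɖ/ is [−strident], so the distinguishing features are [continuant], [strident].

[continuant], [strident]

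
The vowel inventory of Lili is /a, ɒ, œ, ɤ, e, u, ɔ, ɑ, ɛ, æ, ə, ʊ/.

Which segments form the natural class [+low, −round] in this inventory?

Checking each segment against [+low], [−round]: /a/ (low unrounded vowel), /ɑ/ (low back unrounded vowel), /æ/ (low front unrounded vowel) satisfy every feature; every other segment in the inventory fails at least one.

a, ɑ, æ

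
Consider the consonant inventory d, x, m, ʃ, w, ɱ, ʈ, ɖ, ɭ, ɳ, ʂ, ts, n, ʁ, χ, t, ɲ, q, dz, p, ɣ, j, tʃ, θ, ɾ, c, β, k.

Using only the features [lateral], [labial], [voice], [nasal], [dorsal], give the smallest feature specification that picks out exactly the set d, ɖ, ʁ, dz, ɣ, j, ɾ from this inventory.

[+voice, -nasal, -lateral, -labial]

Every target segment is [+voice], [-nasal], [-lateral], [-labial]; each remaining inventory member fails at least one of these. Each conjunct is needed — [-nasal, -lateral, -labial] alone would also admit /x, ʃ, ʈ, ʂ, …/; [+voice, -lateral, -labial] alone would also admit /ɳ, n, ɲ/; [+voice, -nasal, -labial] alone would also admit /ɭ/; [+voice, -nasal, -lateral] alone would also admit /w, β/ — and no other combination of three listed features has exactly this extension, so four is the minimum.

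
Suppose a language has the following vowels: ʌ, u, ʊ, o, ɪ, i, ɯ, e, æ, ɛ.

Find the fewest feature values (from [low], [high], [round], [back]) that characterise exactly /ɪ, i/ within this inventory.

[+high, −back]

/ɪ, i/ are all [+high], [−back], and no other segment in the inventory matches both values. Dropping any one of them over-generates: [−back] alone would also admit /e, æ, ɛ/; [+high] alone would also admit /u, ʊ, ɯ/. No other single listed feature picks out exactly this set either, so fewer than two features will not do.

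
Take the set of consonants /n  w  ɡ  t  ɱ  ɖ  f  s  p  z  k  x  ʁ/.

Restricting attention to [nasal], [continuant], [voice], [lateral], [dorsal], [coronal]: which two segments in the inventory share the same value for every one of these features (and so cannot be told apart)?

On the given features, /w/ and /ʁ/ have an identical profile: [-nasal], [+continuant], [+voice], [-lateral], [+dorsal], [-coronal]. No other two segments in the inventory coincide on all 6 features. (They do differ in [labial], [round] and [high], which are not among the given features.)

w, ʁ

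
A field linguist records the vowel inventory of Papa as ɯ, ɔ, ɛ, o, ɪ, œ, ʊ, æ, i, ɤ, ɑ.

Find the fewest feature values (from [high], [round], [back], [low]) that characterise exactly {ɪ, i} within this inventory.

[+high, −back]

Every target segment is [+high], [−back]; each remaining inventory member fails at least one of these. Each conjunct is needed — [−back] alone would also admit /ɛ, œ, æ/; [+high] alone would also admit /ɯ, ʊ/ — and no other single listed feature has exactly this extension, so two is the minimum.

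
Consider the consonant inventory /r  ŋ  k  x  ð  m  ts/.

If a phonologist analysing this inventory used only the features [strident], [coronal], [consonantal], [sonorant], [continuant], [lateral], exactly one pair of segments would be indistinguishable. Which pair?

ŋ, m

Both /ŋ/ and /m/ are [−strident], [−coronal], [+consonantal], [+sonorant], [−continuant], [−lateral]. Since the list omits [labial] and [dorsal] — which do distinguish the velar nasal from the bilabial nasal — this pair collapses; all other pairs remain distinct.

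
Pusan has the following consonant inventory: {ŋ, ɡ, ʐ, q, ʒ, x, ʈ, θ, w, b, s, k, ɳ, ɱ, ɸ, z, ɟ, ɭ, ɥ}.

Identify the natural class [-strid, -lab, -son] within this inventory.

Checking each segment against [-strident], [-labial], [-sonorant]: /ɡ/ (voiced velar stop), /q/ (voiceless uvular stop), /x/ (voiceless velar fricative), /ʈ/ (voiceless retroflex stop), /θ/ (voiceless dental fricative), /k/ (voiceless velar stop), among others, satisfy every feature; every other segment in the inventory fails at least one.

ɡ, q, x, ʈ, θ, k, ɟ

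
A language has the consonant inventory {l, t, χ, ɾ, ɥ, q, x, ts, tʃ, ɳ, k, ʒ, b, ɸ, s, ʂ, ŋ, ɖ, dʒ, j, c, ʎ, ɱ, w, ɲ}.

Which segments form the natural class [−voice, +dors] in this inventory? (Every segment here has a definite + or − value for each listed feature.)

Checking each segment against [−voice], [+dorsal]: /χ/ (voiceless uvular fricative), /q/ (voiceless uvular stop), /x/ (voiceless velar fricative), /k/ (voiceless velar stop), /c/ (voiceless palatal stop) satisfy every feature; every other segment in the inventory fails at least one.

χ, q, x, k, c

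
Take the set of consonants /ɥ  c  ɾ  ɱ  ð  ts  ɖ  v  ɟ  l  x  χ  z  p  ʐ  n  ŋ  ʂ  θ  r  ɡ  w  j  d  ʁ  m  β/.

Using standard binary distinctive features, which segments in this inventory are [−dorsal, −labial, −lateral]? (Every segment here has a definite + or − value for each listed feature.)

ɾ, ð, ts, ɖ, z, ʐ, n, ʂ, θ, r, d

Checking each segment against [−dorsal], [−labial], [−lateral]: /ɾ/ (alveolar tap), /ð/ (voiced dental fricative), /ts/ (voiceless alveolar affricate), /ɖ/ (voiced retroflex stop), /z/ (voiced alveolar fricative), /ʐ/ (voiced retroflex fricative), among others, satisfy every feature; every other segment in the inventory fails at least one.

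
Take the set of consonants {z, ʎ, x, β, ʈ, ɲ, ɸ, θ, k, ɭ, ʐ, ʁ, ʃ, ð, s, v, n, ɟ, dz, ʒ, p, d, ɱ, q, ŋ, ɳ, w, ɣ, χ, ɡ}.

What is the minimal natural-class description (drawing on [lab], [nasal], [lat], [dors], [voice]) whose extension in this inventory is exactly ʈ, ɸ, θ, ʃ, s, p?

/ʈ, ɸ, θ, ʃ, s, p/ are all [−voice], [−dorsal], and no other segment in the inventory matches both values. Dropping any one of them over-generates: [−dorsal] alone would also admit /z, β, ɭ, ʐ, …/; [−voice] alone would also admit /x, k, q, χ/. No other single listed feature picks out exactly this set either, so fewer than two features will not do.

[−voice, −dors]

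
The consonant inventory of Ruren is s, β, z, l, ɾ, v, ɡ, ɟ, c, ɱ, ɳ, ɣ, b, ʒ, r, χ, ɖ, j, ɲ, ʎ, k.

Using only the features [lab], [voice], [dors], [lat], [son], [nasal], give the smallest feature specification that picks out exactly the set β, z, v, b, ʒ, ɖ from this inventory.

[-son, +voice, -dors]

Every target segment is [-sonorant], [+voice], [-dorsal]; each remaining inventory member fails at least one of these. Each conjunct is needed — [+voice, -dorsal] alone would also admit /l, ɾ, ɱ, ɳ, …/; [-sonorant, -dorsal] alone would also admit /s/; [-sonorant, +voice] alone would also admit /ɡ, ɟ, ɣ/ — and no other combination of two listed features has exactly this extension, so three is the minimum.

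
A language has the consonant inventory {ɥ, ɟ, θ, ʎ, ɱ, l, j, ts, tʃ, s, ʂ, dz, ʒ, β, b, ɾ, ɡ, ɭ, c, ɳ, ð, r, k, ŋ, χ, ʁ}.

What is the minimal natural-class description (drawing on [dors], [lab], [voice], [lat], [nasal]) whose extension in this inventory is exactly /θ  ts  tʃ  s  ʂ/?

Every target segment is [-voice], [-dorsal]; each remaining inventory member fails at least one of these. Each conjunct is needed — [-dorsal] alone would also admit /ɱ, l, dz, ʒ, …/; [-voice] alone would also admit /c, k, χ/ — and no other single listed feature has exactly this extension, so two is the minimum.

[-voice, -dors]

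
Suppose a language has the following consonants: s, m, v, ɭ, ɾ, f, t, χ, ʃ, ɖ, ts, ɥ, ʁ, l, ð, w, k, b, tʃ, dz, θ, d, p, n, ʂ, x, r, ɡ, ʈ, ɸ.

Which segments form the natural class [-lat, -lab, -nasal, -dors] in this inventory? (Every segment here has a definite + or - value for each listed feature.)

s, ɾ, t, ʃ, ɖ, ts, ð, tʃ, dz, θ, d, ʂ, r, ʈ

Checking each segment against [-lateral], [-labial], [-nasal], [-dorsal]: /s/ (voiceless alveolar fricative), /ɾ/ (alveolar tap), /t/ (voiceless alveolar stop), /ʃ/ (voiceless postalveolar fricative), /ɖ/ (voiced retroflex stop), /ts/ (voiceless alveolar affricate), among others, satisfy every feature; every other segment in the inventory fails at least one.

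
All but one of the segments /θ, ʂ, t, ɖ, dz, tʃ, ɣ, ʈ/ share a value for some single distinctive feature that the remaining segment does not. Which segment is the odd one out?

[dorsal] (equivalently [coronal]) groups all but one: /ʂ, t, ɖ, dz, θ, tʃ, ʈ/ share [−dorsal] while /ɣ/ (voiced velar fricative) alone is [+dorsal]. Removing any other segment would not leave a single-feature class that excludes it.

ɣ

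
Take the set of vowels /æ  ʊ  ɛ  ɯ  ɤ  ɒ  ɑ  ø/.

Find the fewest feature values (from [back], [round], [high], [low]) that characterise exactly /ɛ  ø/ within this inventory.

[−low, −back]

/ɛ, ø/ are all [−low], [−back], and no other segment in the inventory matches both values. Dropping any one of them over-generates: [−back] alone would also admit /æ/; [−low] alone would also admit /ʊ, ɯ, ɤ/. No other single listed feature picks out exactly this set either, so fewer than two features will not do.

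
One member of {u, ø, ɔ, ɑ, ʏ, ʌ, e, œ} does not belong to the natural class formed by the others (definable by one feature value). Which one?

ɑ

[low] groups all but one: /ɔ, u, ø, œ, ʌ, ʏ, e/ share [-low] while /ɑ/ (low back unrounded vowel) alone is [+low]. Removing any other segment would not leave a single-feature class that excludes it.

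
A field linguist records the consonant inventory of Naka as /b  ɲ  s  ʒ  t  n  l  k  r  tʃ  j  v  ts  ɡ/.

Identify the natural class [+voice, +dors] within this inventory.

ɲ, j, ɡ

Eliminate segments failing any feature: /b, ʒ, n, l, r, v/ are [−dorsal]; /s, t, k, tʃ, ts/ are [−voice]. The remaining /ɲ, j, ɡ/ satisfy [+voice], [+dorsal].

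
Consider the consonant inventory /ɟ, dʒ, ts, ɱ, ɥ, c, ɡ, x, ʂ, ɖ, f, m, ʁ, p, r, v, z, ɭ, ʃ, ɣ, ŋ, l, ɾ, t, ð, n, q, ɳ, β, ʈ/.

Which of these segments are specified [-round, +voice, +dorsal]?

ɟ, ɡ, ʁ, ɣ, ŋ

Eliminate segments failing any feature: /dʒ, ɱ, ɖ, m, r, v, z, ɭ, l, ɾ, ð, n, ɳ, β/ are [-dorsal]; /ts, c, x, ʂ, f, p, ʃ, t, q, ʈ/ are [-voice]; /ɥ/ is [+round]. The remaining /ɟ, ɡ, ʁ, ɣ, ŋ/ satisfy [-round], [+voice], [+dorsal].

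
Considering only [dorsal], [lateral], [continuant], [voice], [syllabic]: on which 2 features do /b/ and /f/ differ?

The two segments share [-dorsal], [-lateral], [-syllabic]. The only features from the list on which they differ: /b/ is [+voice] while /f/ is [-voice]; /b/ is [-continuant] while /f/ is [+continuant].

[voice], [continuant]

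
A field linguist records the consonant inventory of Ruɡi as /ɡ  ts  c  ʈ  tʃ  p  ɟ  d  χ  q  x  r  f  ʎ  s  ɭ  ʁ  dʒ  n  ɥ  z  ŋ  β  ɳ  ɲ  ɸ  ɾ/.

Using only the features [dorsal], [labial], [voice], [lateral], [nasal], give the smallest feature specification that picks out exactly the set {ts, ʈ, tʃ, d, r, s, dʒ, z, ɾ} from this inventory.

[-nasal, -lateral, -labial, -dorsal]

The class [-nasal], [-lateral], [-labial], [-dorsal] has exactly /ts, ʈ, tʃ, d, r, s, dʒ, z, ɾ/ as its extension in this inventory. No smaller conjunction from the listed features achieves this: [-lateral, -labial, -dorsal] alone would also admit /n, ɳ/; [-nasal, -labial, -dorsal] alone would also admit /ɭ/; [-nasal, -lateral, -dorsal] alone would also admit /p, f, β, ɸ/; [-nasal, -lateral, -labial] alone would also admit /ɡ, c, ɟ, χ, …/; and checking the remaining three-feature bundles turns up none with this extension.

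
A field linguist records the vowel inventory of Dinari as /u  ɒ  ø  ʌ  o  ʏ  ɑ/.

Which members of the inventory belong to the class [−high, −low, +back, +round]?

o

Eliminate segments failing any feature: /u, ʏ/ are [+high]; /ɒ, ɑ/ are [+low]; /ø/ is [−back]; /ʌ/ is [−round]. The remaining /o/ satisfy [−high], [−low], [+back], [+round].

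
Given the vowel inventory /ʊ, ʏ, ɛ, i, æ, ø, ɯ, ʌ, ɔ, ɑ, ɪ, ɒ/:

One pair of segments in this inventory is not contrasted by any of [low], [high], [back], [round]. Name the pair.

i, ɪ

Both /i/ and /ɪ/ are [−low], [+high], [−back], [−round]. Since the list omits [tense] — which does distinguish the high front unrounded tense vowel from the high front unrounded lax vowel — this pair collapses; all other pairs remain distinct.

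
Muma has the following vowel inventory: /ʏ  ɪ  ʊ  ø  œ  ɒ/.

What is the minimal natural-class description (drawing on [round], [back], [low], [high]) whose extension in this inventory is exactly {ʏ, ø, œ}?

Every target segment is [-back], [+round]; each remaining inventory member fails at least one of these. Each conjunct is needed — [+round] alone would also admit /ʊ, ɒ/; [-back] alone would also admit /ɪ/ — and no other single listed feature has exactly this extension, so two is the minimum.

[-back, +round]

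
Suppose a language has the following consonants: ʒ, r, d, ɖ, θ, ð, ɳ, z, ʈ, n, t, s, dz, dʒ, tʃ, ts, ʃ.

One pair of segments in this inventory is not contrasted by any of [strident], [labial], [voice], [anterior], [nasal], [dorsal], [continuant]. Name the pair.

/ð/ (voiced dental fricative) and /r/ (alveolar trill) are both [−strident], [−labial], [+voice], [+anterior], [−nasal], [−dorsal], [+continuant], so none of the listed features separates them. (They do differ in [sonorant], which is not among the given features.) Every other pair in the inventory differs on at least one listed feature.

ð, r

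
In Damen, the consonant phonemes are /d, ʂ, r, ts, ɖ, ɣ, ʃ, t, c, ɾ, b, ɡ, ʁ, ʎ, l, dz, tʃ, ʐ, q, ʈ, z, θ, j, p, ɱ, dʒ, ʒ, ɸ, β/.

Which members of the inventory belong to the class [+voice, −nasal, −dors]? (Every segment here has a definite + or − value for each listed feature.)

d, r, ɖ, ɾ, b, l, dz, ʐ, z, dʒ, ʒ, β

Checking each segment against [+voice], [−nasal], [−dorsal]: /d/ (voiced alveolar stop), /r/ (alveolar trill), /ɖ/ (voiced retroflex stop), /ɾ/ (alveolar tap), /b/ (voiced bilabial stop), /l/ (alveolar lateral approximant), among others, satisfy every feature; every other segment in the inventory fails at least one.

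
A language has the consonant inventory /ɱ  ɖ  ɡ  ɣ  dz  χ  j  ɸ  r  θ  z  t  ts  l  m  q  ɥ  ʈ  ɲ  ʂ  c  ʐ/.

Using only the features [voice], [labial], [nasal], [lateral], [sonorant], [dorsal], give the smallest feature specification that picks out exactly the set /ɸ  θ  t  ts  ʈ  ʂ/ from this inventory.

[−voice, −dorsal]

/ɸ, θ, t, ts, ʈ, ʂ/ are all [−voice], [−dorsal], and no other segment in the inventory matches both values. Dropping any one of them over-generates: [−dorsal] alone would also admit /ɱ, ɖ, dz, r, …/; [−voice] alone would also admit /χ, q, c/. No other single listed feature picks out exactly this set either, so fewer than two features will not do.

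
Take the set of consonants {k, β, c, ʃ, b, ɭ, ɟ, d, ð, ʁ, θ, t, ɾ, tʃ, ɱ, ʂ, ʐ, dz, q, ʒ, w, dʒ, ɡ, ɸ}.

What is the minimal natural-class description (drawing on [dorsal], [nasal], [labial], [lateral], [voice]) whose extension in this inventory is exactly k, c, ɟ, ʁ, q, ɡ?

[−labial, +dorsal]

The class [−labial], [+dorsal] has exactly /k, c, ɟ, ʁ, q, ɡ/ as its extension in this inventory. No smaller conjunction from the listed features achieves this: [+dorsal] alone would also admit /w/; [−labial] alone would also admit /ʃ, ɭ, d, ð, …/; and checking the remaining single features turns up none with this extension.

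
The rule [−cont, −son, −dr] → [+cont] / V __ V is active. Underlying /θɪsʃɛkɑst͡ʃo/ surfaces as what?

/k/ satisfies [−cont, −son, −dr] and sits in V __ V. The [+continuant] counterpart of the voiceless velar stop is /x/. Other segments in /θɪsʃɛkɑst͡ʃo/ either fail the structural description or are not in the environment, so the surface form is [θɪsʃɛxɑst͡ʃo].

[θɪsʃɛxɑst͡ʃo]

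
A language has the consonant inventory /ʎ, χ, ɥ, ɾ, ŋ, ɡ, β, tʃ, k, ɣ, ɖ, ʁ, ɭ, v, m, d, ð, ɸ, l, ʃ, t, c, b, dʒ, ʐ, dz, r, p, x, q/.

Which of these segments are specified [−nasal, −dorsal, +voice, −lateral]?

Eliminate segments failing any feature: /ʎ, χ, ɥ, ɡ, k, ɣ, ʁ, c, x, q/ are [+dorsal]; /ŋ, m/ are [+nasal]; /tʃ, ɸ, ʃ, t, p/ are [−voice]; /ɭ, l/ are [+lateral]. The remaining /ɾ, β, ɖ, v, d, ð, b, dʒ, ʐ, dz, r/ satisfy [−nasal], [−dorsal], [+voice], [−lateral].

ɾ, β, ɖ, v, d, ð, b, dʒ, ʐ, dz, r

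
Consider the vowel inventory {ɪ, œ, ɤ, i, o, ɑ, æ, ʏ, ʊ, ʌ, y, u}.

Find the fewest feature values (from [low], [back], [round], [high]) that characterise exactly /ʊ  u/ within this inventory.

[+high, +back]

Every target segment is [+high], [+back]; each remaining inventory member fails at least one of these. Each conjunct is needed — [+back] alone would also admit /ɤ, o, ɑ, ʌ/; [+high] alone would also admit /ɪ, i, ʏ, y/ — and no other single listed feature has exactly this extension, so two is the minimum.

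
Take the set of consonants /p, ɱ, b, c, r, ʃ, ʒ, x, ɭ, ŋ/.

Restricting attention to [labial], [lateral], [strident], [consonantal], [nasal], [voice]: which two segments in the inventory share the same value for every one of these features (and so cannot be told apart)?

c, x

Both /c/ and /x/ are [−labial], [−lateral], [−strident], [+consonantal], [−nasal], [−voice]. Since the list omits [continuant] and [back] — which do distinguish the voiceless palatal stop from the voiceless velar fricative — this pair collapses; all other pairs remain distinct.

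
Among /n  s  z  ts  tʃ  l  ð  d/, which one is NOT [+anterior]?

tʃ

/tʃ/ is the voiceless postalveolar affricate, which is [-anterior]; the rest — /z, ð, ts, n, d, l, s/ — are [+anterior].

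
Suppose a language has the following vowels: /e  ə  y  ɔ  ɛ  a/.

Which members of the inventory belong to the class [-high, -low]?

Checking each segment against [-high], [-low]: /e/ (mid front unrounded tense vowel), /ə/ (mid central vowel (schwa)), /ɔ/ (mid back rounded lax vowel), /ɛ/ (mid front unrounded lax vowel) satisfy every feature; every other segment in the inventory fails at least one.

e, ə, ɔ, ɛ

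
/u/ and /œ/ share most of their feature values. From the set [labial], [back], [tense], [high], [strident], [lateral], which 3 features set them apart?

/u/ (high back rounded tense vowel) and /œ/ (mid front rounded lax vowel) agree on [+labial], [-strident], [-lateral]. They differ on [high] (/u/ [+], /œ/ [-]), [back] (/u/ [+], /œ/ [-]), [tense] (/u/ [+], /œ/ [-]).

[high], [back], [tense]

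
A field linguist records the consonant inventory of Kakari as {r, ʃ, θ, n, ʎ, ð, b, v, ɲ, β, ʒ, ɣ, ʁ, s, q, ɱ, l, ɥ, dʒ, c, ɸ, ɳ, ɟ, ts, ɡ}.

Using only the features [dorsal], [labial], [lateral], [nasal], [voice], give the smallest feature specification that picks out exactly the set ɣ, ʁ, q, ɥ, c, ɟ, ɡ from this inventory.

Every target segment is [-nasal], [-lateral], [+dorsal]; each remaining inventory member fails at least one of these. Each conjunct is needed — [-lateral, +dorsal] alone would also admit /ɲ/; [-nasal, +dorsal] alone would also admit /ʎ/; [-nasal, -lateral] alone would also admit /r, ʃ, θ, ð, …/ — and no other combination of two listed features has exactly this extension, so three is the minimum.

[-nasal, -lateral, +dorsal]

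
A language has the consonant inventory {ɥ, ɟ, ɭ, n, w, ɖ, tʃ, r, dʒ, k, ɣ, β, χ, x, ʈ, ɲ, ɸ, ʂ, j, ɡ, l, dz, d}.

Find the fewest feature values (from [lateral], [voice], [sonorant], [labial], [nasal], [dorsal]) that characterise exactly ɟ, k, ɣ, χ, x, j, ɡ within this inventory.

[−nasal, −labial, +dorsal]

/ɟ, k, ɣ, χ, x, j, ɡ/ are all [−nasal], [−labial], [+dorsal], and no other segment in the inventory matches all three values. Dropping any one of them over-generates: [−labial, +dorsal] alone would also admit /ɲ/; [−nasal, +dorsal] alone would also admit /ɥ, w/; [−nasal, −labial] alone would also admit /ɭ, ɖ, tʃ, r, …/. No other combination of two listed features picks out exactly this set either, so fewer than three features will not do.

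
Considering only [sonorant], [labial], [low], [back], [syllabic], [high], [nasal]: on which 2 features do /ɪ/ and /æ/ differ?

/ɪ/ (high front unrounded lax vowel) and /æ/ (low front unrounded vowel) agree on [+sonorant], [−labial], [−back], [+syllabic], [−nasal]. They differ on [high] (/ɪ/ [+], /æ/ [−]), [low] (/ɪ/ [−], /æ/ [+]).

[high], [low]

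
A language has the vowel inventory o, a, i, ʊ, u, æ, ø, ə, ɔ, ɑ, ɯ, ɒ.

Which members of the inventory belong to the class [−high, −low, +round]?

Checking each segment against [−high], [−low], [+round]: /o/ (mid back rounded tense vowel), /ø/ (mid front rounded tense vowel), /ɔ/ (mid back rounded lax vowel) satisfy every feature; every other segment in the inventory fails at least one.

o, ø, ɔ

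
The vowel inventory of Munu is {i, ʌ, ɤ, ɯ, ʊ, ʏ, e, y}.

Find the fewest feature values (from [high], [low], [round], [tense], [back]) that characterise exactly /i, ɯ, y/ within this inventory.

The class [+high], [+tense] has exactly /i, ɯ, y/ as its extension in this inventory. No smaller conjunction from the listed features achieves this: [+tense] alone would also admit /ɤ, e/; [+high] alone would also admit /ʊ, ʏ/; and checking the remaining single features turns up none with this extension.

[+high, +tense]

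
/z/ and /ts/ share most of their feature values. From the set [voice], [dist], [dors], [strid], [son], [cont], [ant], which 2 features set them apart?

[voice], [continuant]

The two segments share [−distributed], [−dorsal], [+strident], [−sonorant], [+anterior]. The only features from the list on which they differ: /z/ is [+voice] while /ts/ is [−voice]; /z/ is [+continuant] while /ts/ is [−continuant].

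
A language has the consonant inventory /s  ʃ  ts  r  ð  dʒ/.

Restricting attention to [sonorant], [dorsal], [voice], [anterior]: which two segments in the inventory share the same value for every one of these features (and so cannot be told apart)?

s, ts

On the given features, /s/ and /ts/ have an identical profile: [-sonorant], [-dorsal], [-voice], [+anterior]. No other two segments in the inventory coincide on all 4 features. (They do differ in [continuant], which is not among the given features.)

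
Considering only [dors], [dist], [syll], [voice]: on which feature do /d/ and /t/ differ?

[voice]

The two segments share [-dorsal], [-distributed], [-syllabic]. The only feature from the list on which they differ: /d/ is [+voice] while /t/ is [-voice].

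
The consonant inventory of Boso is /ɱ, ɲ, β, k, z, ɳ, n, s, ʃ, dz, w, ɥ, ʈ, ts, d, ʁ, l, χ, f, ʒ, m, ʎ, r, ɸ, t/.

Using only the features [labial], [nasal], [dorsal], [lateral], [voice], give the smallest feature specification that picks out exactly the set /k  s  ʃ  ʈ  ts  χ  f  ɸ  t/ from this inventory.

[−voice]

Every target segment is [−voice] and no other inventory member is, so one feature is enough.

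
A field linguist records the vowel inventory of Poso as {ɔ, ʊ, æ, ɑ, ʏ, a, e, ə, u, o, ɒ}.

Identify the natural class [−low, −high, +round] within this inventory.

The [−low] segments are /ɔ, ʊ, ʏ, e, ə, u, o/.
Of those, [−high] gives /ɔ, e, ə, o/.
Then [+round] leaves /ɔ, o/.

ɔ, o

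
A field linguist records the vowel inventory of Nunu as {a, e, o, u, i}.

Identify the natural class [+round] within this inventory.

o, u

The [+round] segments here are /o, u/; the remaining /a, e, i/ are [−round].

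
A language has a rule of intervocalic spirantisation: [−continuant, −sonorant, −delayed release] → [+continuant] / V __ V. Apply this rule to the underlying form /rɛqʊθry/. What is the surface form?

[rɛχʊθry]

Only /q/ occurs between two vowels (/ɛ/ __ /ʊ/) and matches the structural description. It is a voiceless uvular stop, so [−continuant, −sonorant, −delayed release] holds; changing it to [+continuant] with all other features held fixed yields /χ/ (voiceless uvular fricative). No other segment meets both the structural description and the environment, so the output is [rɛχʊθry].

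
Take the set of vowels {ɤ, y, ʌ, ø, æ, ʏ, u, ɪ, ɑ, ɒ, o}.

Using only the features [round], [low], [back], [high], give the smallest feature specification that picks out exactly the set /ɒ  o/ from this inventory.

[-high, +back, +round]

The class [-high], [+back], [+round] has exactly /ɒ, o/ as its extension in this inventory. No smaller conjunction from the listed features achieves this: [+back, +round] alone would also admit /u/; [-high, +round] alone would also admit /ø/; [-high, +back] alone would also admit /ɤ, ʌ, ɑ/; and checking the remaining two-feature bundles turns up none with this extension.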